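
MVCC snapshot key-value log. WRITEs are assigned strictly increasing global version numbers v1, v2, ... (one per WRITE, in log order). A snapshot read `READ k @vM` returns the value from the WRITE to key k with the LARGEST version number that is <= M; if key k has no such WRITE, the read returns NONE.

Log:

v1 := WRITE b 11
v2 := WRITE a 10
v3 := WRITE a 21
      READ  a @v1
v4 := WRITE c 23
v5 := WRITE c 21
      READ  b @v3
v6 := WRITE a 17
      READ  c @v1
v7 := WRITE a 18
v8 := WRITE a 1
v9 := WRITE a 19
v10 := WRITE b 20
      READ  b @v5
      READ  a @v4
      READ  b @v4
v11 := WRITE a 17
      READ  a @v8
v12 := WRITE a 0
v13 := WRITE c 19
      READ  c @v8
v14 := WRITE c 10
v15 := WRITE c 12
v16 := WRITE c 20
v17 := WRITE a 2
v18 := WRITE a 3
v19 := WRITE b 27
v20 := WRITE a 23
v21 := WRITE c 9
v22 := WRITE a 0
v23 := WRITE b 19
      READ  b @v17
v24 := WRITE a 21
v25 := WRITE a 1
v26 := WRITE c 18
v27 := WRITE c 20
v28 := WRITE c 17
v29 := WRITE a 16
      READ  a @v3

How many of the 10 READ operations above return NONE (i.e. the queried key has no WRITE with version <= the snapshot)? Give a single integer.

v1: WRITE b=11  (b history now [(1, 11)])
v2: WRITE a=10  (a history now [(2, 10)])
v3: WRITE a=21  (a history now [(2, 10), (3, 21)])
READ a @v1: history=[(2, 10), (3, 21)] -> no version <= 1 -> NONE
v4: WRITE c=23  (c history now [(4, 23)])
v5: WRITE c=21  (c history now [(4, 23), (5, 21)])
READ b @v3: history=[(1, 11)] -> pick v1 -> 11
v6: WRITE a=17  (a history now [(2, 10), (3, 21), (6, 17)])
READ c @v1: history=[(4, 23), (5, 21)] -> no version <= 1 -> NONE
v7: WRITE a=18  (a history now [(2, 10), (3, 21), (6, 17), (7, 18)])
v8: WRITE a=1  (a history now [(2, 10), (3, 21), (6, 17), (7, 18), (8, 1)])
v9: WRITE a=19  (a history now [(2, 10), (3, 21), (6, 17), (7, 18), (8, 1), (9, 19)])
v10: WRITE b=20  (b history now [(1, 11), (10, 20)])
READ b @v5: history=[(1, 11), (10, 20)] -> pick v1 -> 11
READ a @v4: history=[(2, 10), (3, 21), (6, 17), (7, 18), (8, 1), (9, 19)] -> pick v3 -> 21
READ b @v4: history=[(1, 11), (10, 20)] -> pick v1 -> 11
v11: WRITE a=17  (a history now [(2, 10), (3, 21), (6, 17), (7, 18), (8, 1), (9, 19), (11, 17)])
READ a @v8: history=[(2, 10), (3, 21), (6, 17), (7, 18), (8, 1), (9, 19), (11, 17)] -> pick v8 -> 1
v12: WRITE a=0  (a history now [(2, 10), (3, 21), (6, 17), (7, 18), (8, 1), (9, 19), (11, 17), (12, 0)])
v13: WRITE c=19  (c history now [(4, 23), (5, 21), (13, 19)])
READ c @v8: history=[(4, 23), (5, 21), (13, 19)] -> pick v5 -> 21
v14: WRITE c=10  (c history now [(4, 23), (5, 21), (13, 19), (14, 10)])
v15: WRITE c=12  (c history now [(4, 23), (5, 21), (13, 19), (14, 10), (15, 12)])
v16: WRITE c=20  (c history now [(4, 23), (5, 21), (13, 19), (14, 10), (15, 12), (16, 20)])
v17: WRITE a=2  (a history now [(2, 10), (3, 21), (6, 17), (7, 18), (8, 1), (9, 19), (11, 17), (12, 0), (17, 2)])
v18: WRITE a=3  (a history now [(2, 10), (3, 21), (6, 17), (7, 18), (8, 1), (9, 19), (11, 17), (12, 0), (17, 2), (18, 3)])
v19: WRITE b=27  (b history now [(1, 11), (10, 20), (19, 27)])
v20: WRITE a=23  (a history now [(2, 10), (3, 21), (6, 17), (7, 18), (8, 1), (9, 19), (11, 17), (12, 0), (17, 2), (18, 3), (20, 23)])
v21: WRITE c=9  (c history now [(4, 23), (5, 21), (13, 19), (14, 10), (15, 12), (16, 20), (21, 9)])
v22: WRITE a=0  (a history now [(2, 10), (3, 21), (6, 17), (7, 18), (8, 1), (9, 19), (11, 17), (12, 0), (17, 2), (18, 3), (20, 23), (22, 0)])
v23: WRITE b=19  (b history now [(1, 11), (10, 20), (19, 27), (23, 19)])
READ b @v17: history=[(1, 11), (10, 20), (19, 27), (23, 19)] -> pick v10 -> 20
v24: WRITE a=21  (a history now [(2, 10), (3, 21), (6, 17), (7, 18), (8, 1), (9, 19), (11, 17), (12, 0), (17, 2), (18, 3), (20, 23), (22, 0), (24, 21)])
v25: WRITE a=1  (a history now [(2, 10), (3, 21), (6, 17), (7, 18), (8, 1), (9, 19), (11, 17), (12, 0), (17, 2), (18, 3), (20, 23), (22, 0), (24, 21), (25, 1)])
v26: WRITE c=18  (c history now [(4, 23), (5, 21), (13, 19), (14, 10), (15, 12), (16, 20), (21, 9), (26, 18)])
v27: WRITE c=20  (c history now [(4, 23), (5, 21), (13, 19), (14, 10), (15, 12), (16, 20), (21, 9), (26, 18), (27, 20)])
v28: WRITE c=17  (c history now [(4, 23), (5, 21), (13, 19), (14, 10), (15, 12), (16, 20), (21, 9), (26, 18), (27, 20), (28, 17)])
v29: WRITE a=16  (a history now [(2, 10), (3, 21), (6, 17), (7, 18), (8, 1), (9, 19), (11, 17), (12, 0), (17, 2), (18, 3), (20, 23), (22, 0), (24, 21), (25, 1), (29, 16)])
READ a @v3: history=[(2, 10), (3, 21), (6, 17), (7, 18), (8, 1), (9, 19), (11, 17), (12, 0), (17, 2), (18, 3), (20, 23), (22, 0), (24, 21), (25, 1), (29, 16)] -> pick v3 -> 21
Read results in order: ['NONE', '11', 'NONE', '11', '21', '11', '1', '21', '20', '21']
NONE count = 2

Answer: 2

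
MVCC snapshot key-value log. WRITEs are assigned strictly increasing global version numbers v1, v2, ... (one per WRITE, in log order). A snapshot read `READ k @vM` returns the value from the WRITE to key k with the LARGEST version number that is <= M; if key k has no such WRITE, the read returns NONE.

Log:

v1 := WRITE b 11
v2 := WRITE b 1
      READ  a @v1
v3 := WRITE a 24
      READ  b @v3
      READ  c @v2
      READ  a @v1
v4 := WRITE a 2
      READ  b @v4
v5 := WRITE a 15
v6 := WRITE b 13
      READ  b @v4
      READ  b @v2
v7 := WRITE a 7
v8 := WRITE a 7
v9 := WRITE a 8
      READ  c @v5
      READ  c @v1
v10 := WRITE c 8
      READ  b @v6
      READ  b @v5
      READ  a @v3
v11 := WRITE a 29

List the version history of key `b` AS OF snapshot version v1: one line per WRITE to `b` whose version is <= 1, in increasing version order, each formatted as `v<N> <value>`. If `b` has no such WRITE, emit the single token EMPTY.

Answer: v1 11

Derivation:
Scan writes for key=b with version <= 1:
  v1 WRITE b 11 -> keep
  v2 WRITE b 1 -> drop (> snap)
  v3 WRITE a 24 -> skip
  v4 WRITE a 2 -> skip
  v5 WRITE a 15 -> skip
  v6 WRITE b 13 -> drop (> snap)
  v7 WRITE a 7 -> skip
  v8 WRITE a 7 -> skip
  v9 WRITE a 8 -> skip
  v10 WRITE c 8 -> skip
  v11 WRITE a 29 -> skip
Collected: [(1, 11)]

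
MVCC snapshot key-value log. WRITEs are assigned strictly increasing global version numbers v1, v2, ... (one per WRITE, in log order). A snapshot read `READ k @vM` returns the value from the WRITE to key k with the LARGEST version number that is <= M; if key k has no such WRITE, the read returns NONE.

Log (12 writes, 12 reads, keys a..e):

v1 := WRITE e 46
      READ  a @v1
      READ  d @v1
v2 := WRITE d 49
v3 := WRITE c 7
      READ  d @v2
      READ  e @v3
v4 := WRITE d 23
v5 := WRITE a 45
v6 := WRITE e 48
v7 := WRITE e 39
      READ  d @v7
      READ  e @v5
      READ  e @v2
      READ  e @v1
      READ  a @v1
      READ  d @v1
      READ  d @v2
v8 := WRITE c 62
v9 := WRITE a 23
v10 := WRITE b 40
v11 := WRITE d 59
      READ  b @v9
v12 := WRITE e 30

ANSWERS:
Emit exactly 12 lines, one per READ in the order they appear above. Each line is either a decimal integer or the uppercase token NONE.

v1: WRITE e=46  (e history now [(1, 46)])
READ a @v1: history=[] -> no version <= 1 -> NONE
READ d @v1: history=[] -> no version <= 1 -> NONE
v2: WRITE d=49  (d history now [(2, 49)])
v3: WRITE c=7  (c history now [(3, 7)])
READ d @v2: history=[(2, 49)] -> pick v2 -> 49
READ e @v3: history=[(1, 46)] -> pick v1 -> 46
v4: WRITE d=23  (d history now [(2, 49), (4, 23)])
v5: WRITE a=45  (a history now [(5, 45)])
v6: WRITE e=48  (e history now [(1, 46), (6, 48)])
v7: WRITE e=39  (e history now [(1, 46), (6, 48), (7, 39)])
READ d @v7: history=[(2, 49), (4, 23)] -> pick v4 -> 23
READ e @v5: history=[(1, 46), (6, 48), (7, 39)] -> pick v1 -> 46
READ e @v2: history=[(1, 46), (6, 48), (7, 39)] -> pick v1 -> 46
READ e @v1: history=[(1, 46), (6, 48), (7, 39)] -> pick v1 -> 46
READ a @v1: history=[(5, 45)] -> no version <= 1 -> NONE
READ d @v1: history=[(2, 49), (4, 23)] -> no version <= 1 -> NONE
READ d @v2: history=[(2, 49), (4, 23)] -> pick v2 -> 49
v8: WRITE c=62  (c history now [(3, 7), (8, 62)])
v9: WRITE a=23  (a history now [(5, 45), (9, 23)])
v10: WRITE b=40  (b history now [(10, 40)])
v11: WRITE d=59  (d history now [(2, 49), (4, 23), (11, 59)])
READ b @v9: history=[(10, 40)] -> no version <= 9 -> NONE
v12: WRITE e=30  (e history now [(1, 46), (6, 48), (7, 39), (12, 30)])

Answer: NONE
NONE
49
46
23
46
46
46
NONE
NONE
49
NONE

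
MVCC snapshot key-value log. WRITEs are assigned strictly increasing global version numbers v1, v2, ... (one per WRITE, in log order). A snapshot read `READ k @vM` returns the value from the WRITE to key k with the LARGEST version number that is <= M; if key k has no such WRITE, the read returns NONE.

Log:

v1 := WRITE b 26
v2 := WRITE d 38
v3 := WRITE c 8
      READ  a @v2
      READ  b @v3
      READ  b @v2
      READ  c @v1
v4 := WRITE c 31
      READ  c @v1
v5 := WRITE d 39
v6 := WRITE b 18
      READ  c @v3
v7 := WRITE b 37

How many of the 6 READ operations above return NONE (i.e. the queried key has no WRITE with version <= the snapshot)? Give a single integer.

v1: WRITE b=26  (b history now [(1, 26)])
v2: WRITE d=38  (d history now [(2, 38)])
v3: WRITE c=8  (c history now [(3, 8)])
READ a @v2: history=[] -> no version <= 2 -> NONE
READ b @v3: history=[(1, 26)] -> pick v1 -> 26
READ b @v2: history=[(1, 26)] -> pick v1 -> 26
READ c @v1: history=[(3, 8)] -> no version <= 1 -> NONE
v4: WRITE c=31  (c history now [(3, 8), (4, 31)])
READ c @v1: history=[(3, 8), (4, 31)] -> no version <= 1 -> NONE
v5: WRITE d=39  (d history now [(2, 38), (5, 39)])
v6: WRITE b=18  (b history now [(1, 26), (6, 18)])
READ c @v3: history=[(3, 8), (4, 31)] -> pick v3 -> 8
v7: WRITE b=37  (b history now [(1, 26), (6, 18), (7, 37)])
Read results in order: ['NONE', '26', '26', 'NONE', 'NONE', '8']
NONE count = 3

Answer: 3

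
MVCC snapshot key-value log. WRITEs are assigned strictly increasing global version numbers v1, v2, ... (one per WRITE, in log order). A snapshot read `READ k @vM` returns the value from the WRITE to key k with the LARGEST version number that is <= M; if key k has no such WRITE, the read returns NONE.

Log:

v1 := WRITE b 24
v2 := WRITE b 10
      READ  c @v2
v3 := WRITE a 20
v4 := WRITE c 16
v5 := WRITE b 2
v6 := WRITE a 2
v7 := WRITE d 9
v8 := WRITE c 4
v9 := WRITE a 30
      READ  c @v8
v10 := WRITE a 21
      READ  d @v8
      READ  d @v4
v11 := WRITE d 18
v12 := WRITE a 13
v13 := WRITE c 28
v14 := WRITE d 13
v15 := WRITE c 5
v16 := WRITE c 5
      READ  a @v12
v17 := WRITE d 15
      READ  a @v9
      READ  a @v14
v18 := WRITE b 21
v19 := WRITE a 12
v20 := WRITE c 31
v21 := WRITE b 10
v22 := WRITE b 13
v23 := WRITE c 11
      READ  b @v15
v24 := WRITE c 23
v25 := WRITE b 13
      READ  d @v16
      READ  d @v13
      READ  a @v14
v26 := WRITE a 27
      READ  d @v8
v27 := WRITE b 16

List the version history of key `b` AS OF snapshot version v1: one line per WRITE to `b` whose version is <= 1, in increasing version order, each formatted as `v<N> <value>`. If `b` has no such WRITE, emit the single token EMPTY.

Answer: v1 24

Derivation:
Scan writes for key=b with version <= 1:
  v1 WRITE b 24 -> keep
  v2 WRITE b 10 -> drop (> snap)
  v3 WRITE a 20 -> skip
  v4 WRITE c 16 -> skip
  v5 WRITE b 2 -> drop (> snap)
  v6 WRITE a 2 -> skip
  v7 WRITE d 9 -> skip
  v8 WRITE c 4 -> skip
  v9 WRITE a 30 -> skip
  v10 WRITE a 21 -> skip
  v11 WRITE d 18 -> skip
  v12 WRITE a 13 -> skip
  v13 WRITE c 28 -> skip
  v14 WRITE d 13 -> skip
  v15 WRITE c 5 -> skip
  v16 WRITE c 5 -> skip
  v17 WRITE d 15 -> skip
  v18 WRITE b 21 -> drop (> snap)
  v19 WRITE a 12 -> skip
  v20 WRITE c 31 -> skip
  v21 WRITE b 10 -> drop (> snap)
  v22 WRITE b 13 -> drop (> snap)
  v23 WRITE c 11 -> skip
  v24 WRITE c 23 -> skip
  v25 WRITE b 13 -> drop (> snap)
  v26 WRITE a 27 -> skip
  v27 WRITE b 16 -> drop (> snap)
Collected: [(1, 24)]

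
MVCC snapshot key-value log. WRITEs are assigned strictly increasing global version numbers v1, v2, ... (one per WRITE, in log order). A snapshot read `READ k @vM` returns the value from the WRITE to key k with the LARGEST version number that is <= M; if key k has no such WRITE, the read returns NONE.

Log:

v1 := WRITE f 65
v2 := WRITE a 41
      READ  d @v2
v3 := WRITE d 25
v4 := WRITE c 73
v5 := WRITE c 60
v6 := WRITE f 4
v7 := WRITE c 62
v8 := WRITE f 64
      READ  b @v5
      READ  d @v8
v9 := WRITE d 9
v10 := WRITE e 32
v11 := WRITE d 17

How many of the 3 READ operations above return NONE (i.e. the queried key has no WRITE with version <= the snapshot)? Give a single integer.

v1: WRITE f=65  (f history now [(1, 65)])
v2: WRITE a=41  (a history now [(2, 41)])
READ d @v2: history=[] -> no version <= 2 -> NONE
v3: WRITE d=25  (d history now [(3, 25)])
v4: WRITE c=73  (c history now [(4, 73)])
v5: WRITE c=60  (c history now [(4, 73), (5, 60)])
v6: WRITE f=4  (f history now [(1, 65), (6, 4)])
v7: WRITE c=62  (c history now [(4, 73), (5, 60), (7, 62)])
v8: WRITE f=64  (f history now [(1, 65), (6, 4), (8, 64)])
READ b @v5: history=[] -> no version <= 5 -> NONE
READ d @v8: history=[(3, 25)] -> pick v3 -> 25
v9: WRITE d=9  (d history now [(3, 25), (9, 9)])
v10: WRITE e=32  (e history now [(10, 32)])
v11: WRITE d=17  (d history now [(3, 25), (9, 9), (11, 17)])
Read results in order: ['NONE', 'NONE', '25']
NONE count = 2

Answer: 2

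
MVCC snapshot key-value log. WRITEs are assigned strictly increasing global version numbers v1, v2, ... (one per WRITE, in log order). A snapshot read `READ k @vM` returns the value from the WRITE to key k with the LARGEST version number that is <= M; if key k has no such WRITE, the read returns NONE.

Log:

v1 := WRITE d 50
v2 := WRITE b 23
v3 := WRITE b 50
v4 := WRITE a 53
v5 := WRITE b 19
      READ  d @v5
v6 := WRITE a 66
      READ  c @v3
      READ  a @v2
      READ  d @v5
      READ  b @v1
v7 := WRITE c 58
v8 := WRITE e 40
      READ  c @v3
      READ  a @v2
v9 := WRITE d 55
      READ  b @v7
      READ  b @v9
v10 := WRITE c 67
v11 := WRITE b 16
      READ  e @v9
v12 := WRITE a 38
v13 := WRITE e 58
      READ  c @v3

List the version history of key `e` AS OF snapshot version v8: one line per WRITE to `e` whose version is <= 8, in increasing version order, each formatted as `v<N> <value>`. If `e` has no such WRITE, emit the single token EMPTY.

Scan writes for key=e with version <= 8:
  v1 WRITE d 50 -> skip
  v2 WRITE b 23 -> skip
  v3 WRITE b 50 -> skip
  v4 WRITE a 53 -> skip
  v5 WRITE b 19 -> skip
  v6 WRITE a 66 -> skip
  v7 WRITE c 58 -> skip
  v8 WRITE e 40 -> keep
  v9 WRITE d 55 -> skip
  v10 WRITE c 67 -> skip
  v11 WRITE b 16 -> skip
  v12 WRITE a 38 -> skip
  v13 WRITE e 58 -> drop (> snap)
Collected: [(8, 40)]

Answer: v8 40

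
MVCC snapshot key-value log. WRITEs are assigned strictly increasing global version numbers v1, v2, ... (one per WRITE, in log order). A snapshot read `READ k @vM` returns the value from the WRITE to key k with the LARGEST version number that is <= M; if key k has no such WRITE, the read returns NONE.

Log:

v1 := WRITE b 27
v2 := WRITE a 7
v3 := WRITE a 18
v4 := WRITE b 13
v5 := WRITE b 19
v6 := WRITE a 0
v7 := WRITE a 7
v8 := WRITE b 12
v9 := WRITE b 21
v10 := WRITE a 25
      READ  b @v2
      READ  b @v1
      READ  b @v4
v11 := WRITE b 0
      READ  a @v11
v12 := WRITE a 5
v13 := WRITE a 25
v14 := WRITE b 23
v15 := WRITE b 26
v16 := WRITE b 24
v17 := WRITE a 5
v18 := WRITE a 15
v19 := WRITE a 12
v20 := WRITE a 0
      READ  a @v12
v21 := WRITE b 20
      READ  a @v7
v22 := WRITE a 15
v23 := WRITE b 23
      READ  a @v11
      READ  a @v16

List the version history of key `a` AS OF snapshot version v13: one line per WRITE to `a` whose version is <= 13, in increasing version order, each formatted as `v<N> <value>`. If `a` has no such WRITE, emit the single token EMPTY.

Scan writes for key=a with version <= 13:
  v1 WRITE b 27 -> skip
  v2 WRITE a 7 -> keep
  v3 WRITE a 18 -> keep
  v4 WRITE b 13 -> skip
  v5 WRITE b 19 -> skip
  v6 WRITE a 0 -> keep
  v7 WRITE a 7 -> keep
  v8 WRITE b 12 -> skip
  v9 WRITE b 21 -> skip
  v10 WRITE a 25 -> keep
  v11 WRITE b 0 -> skip
  v12 WRITE a 5 -> keep
  v13 WRITE a 25 -> keep
  v14 WRITE b 23 -> skip
  v15 WRITE b 26 -> skip
  v16 WRITE b 24 -> skip
  v17 WRITE a 5 -> drop (> snap)
  v18 WRITE a 15 -> drop (> snap)
  v19 WRITE a 12 -> drop (> snap)
  v20 WRITE a 0 -> drop (> snap)
  v21 WRITE b 20 -> skip
  v22 WRITE a 15 -> drop (> snap)
  v23 WRITE b 23 -> skip
Collected: [(2, 7), (3, 18), (6, 0), (7, 7), (10, 25), (12, 5), (13, 25)]

Answer: v2 7
v3 18
v6 0
v7 7
v10 25
v12 5
v13 25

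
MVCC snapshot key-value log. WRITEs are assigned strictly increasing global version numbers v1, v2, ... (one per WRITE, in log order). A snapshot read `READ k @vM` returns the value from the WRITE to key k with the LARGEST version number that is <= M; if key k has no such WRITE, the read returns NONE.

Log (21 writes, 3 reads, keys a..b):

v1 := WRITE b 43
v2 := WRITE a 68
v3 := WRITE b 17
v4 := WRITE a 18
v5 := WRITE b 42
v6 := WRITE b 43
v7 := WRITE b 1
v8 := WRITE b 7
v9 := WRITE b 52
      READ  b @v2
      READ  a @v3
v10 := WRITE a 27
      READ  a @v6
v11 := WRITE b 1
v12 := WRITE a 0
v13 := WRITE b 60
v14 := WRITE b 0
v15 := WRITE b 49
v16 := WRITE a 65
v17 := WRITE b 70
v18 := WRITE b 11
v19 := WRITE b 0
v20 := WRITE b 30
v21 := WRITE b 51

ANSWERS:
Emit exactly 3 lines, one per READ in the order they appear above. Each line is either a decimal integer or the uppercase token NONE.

Answer: 43
68
18

Derivation:
v1: WRITE b=43  (b history now [(1, 43)])
v2: WRITE a=68  (a history now [(2, 68)])
v3: WRITE b=17  (b history now [(1, 43), (3, 17)])
v4: WRITE a=18  (a history now [(2, 68), (4, 18)])
v5: WRITE b=42  (b history now [(1, 43), (3, 17), (5, 42)])
v6: WRITE b=43  (b history now [(1, 43), (3, 17), (5, 42), (6, 43)])
v7: WRITE b=1  (b history now [(1, 43), (3, 17), (5, 42), (6, 43), (7, 1)])
v8: WRITE b=7  (b history now [(1, 43), (3, 17), (5, 42), (6, 43), (7, 1), (8, 7)])
v9: WRITE b=52  (b history now [(1, 43), (3, 17), (5, 42), (6, 43), (7, 1), (8, 7), (9, 52)])
READ b @v2: history=[(1, 43), (3, 17), (5, 42), (6, 43), (7, 1), (8, 7), (9, 52)] -> pick v1 -> 43
READ a @v3: history=[(2, 68), (4, 18)] -> pick v2 -> 68
v10: WRITE a=27  (a history now [(2, 68), (4, 18), (10, 27)])
READ a @v6: history=[(2, 68), (4, 18), (10, 27)] -> pick v4 -> 18
v11: WRITE b=1  (b history now [(1, 43), (3, 17), (5, 42), (6, 43), (7, 1), (8, 7), (9, 52), (11, 1)])
v12: WRITE a=0  (a history now [(2, 68), (4, 18), (10, 27), (12, 0)])
v13: WRITE b=60  (b history now [(1, 43), (3, 17), (5, 42), (6, 43), (7, 1), (8, 7), (9, 52), (11, 1), (13, 60)])
v14: WRITE b=0  (b history now [(1, 43), (3, 17), (5, 42), (6, 43), (7, 1), (8, 7), (9, 52), (11, 1), (13, 60), (14, 0)])
v15: WRITE b=49  (b history now [(1, 43), (3, 17), (5, 42), (6, 43), (7, 1), (8, 7), (9, 52), (11, 1), (13, 60), (14, 0), (15, 49)])
v16: WRITE a=65  (a history now [(2, 68), (4, 18), (10, 27), (12, 0), (16, 65)])
v17: WRITE b=70  (b history now [(1, 43), (3, 17), (5, 42), (6, 43), (7, 1), (8, 7), (9, 52), (11, 1), (13, 60), (14, 0), (15, 49), (17, 70)])
v18: WRITE b=11  (b history now [(1, 43), (3, 17), (5, 42), (6, 43), (7, 1), (8, 7), (9, 52), (11, 1), (13, 60), (14, 0), (15, 49), (17, 70), (18, 11)])
v19: WRITE b=0  (b history now [(1, 43), (3, 17), (5, 42), (6, 43), (7, 1), (8, 7), (9, 52), (11, 1), (13, 60), (14, 0), (15, 49), (17, 70), (18, 11), (19, 0)])
v20: WRITE b=30  (b history now [(1, 43), (3, 17), (5, 42), (6, 43), (7, 1), (8, 7), (9, 52), (11, 1), (13, 60), (14, 0), (15, 49), (17, 70), (18, 11), (19, 0), (20, 30)])
v21: WRITE b=51  (b history now [(1, 43), (3, 17), (5, 42), (6, 43), (7, 1), (8, 7), (9, 52), (11, 1), (13, 60), (14, 0), (15, 49), (17, 70), (18, 11), (19, 0), (20, 30), (21, 51)])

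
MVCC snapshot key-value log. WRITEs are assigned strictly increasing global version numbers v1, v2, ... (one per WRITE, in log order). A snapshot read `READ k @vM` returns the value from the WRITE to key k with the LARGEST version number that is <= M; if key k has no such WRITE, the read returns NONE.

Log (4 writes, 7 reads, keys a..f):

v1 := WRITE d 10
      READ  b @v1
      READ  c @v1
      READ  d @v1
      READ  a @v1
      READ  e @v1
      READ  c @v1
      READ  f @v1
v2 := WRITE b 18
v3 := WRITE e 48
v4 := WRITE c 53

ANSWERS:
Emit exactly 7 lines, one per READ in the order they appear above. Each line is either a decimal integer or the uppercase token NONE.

Answer: NONE
NONE
10
NONE
NONE
NONE
NONE

Derivation:
v1: WRITE d=10  (d history now [(1, 10)])
READ b @v1: history=[] -> no version <= 1 -> NONE
READ c @v1: history=[] -> no version <= 1 -> NONE
READ d @v1: history=[(1, 10)] -> pick v1 -> 10
READ a @v1: history=[] -> no version <= 1 -> NONE
READ e @v1: history=[] -> no version <= 1 -> NONE
READ c @v1: history=[] -> no version <= 1 -> NONE
READ f @v1: history=[] -> no version <= 1 -> NONE
v2: WRITE b=18  (b history now [(2, 18)])
v3: WRITE e=48  (e history now [(3, 48)])
v4: WRITE c=53  (c history now [(4, 53)])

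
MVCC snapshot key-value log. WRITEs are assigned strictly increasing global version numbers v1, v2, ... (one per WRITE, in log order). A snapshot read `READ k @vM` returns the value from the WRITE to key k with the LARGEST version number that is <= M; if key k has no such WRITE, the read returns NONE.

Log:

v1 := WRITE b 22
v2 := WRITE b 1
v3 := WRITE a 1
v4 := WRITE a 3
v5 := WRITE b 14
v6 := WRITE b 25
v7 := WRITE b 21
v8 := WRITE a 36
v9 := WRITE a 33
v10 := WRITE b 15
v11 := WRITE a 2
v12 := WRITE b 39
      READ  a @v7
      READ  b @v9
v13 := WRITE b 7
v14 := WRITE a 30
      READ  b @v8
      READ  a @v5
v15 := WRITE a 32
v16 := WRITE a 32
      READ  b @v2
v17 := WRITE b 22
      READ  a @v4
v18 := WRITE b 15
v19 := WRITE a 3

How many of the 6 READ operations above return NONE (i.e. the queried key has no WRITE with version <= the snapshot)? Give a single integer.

Answer: 0

Derivation:
v1: WRITE b=22  (b history now [(1, 22)])
v2: WRITE b=1  (b history now [(1, 22), (2, 1)])
v3: WRITE a=1  (a history now [(3, 1)])
v4: WRITE a=3  (a history now [(3, 1), (4, 3)])
v5: WRITE b=14  (b history now [(1, 22), (2, 1), (5, 14)])
v6: WRITE b=25  (b history now [(1, 22), (2, 1), (5, 14), (6, 25)])
v7: WRITE b=21  (b history now [(1, 22), (2, 1), (5, 14), (6, 25), (7, 21)])
v8: WRITE a=36  (a history now [(3, 1), (4, 3), (8, 36)])
v9: WRITE a=33  (a history now [(3, 1), (4, 3), (8, 36), (9, 33)])
v10: WRITE b=15  (b history now [(1, 22), (2, 1), (5, 14), (6, 25), (7, 21), (10, 15)])
v11: WRITE a=2  (a history now [(3, 1), (4, 3), (8, 36), (9, 33), (11, 2)])
v12: WRITE b=39  (b history now [(1, 22), (2, 1), (5, 14), (6, 25), (7, 21), (10, 15), (12, 39)])
READ a @v7: history=[(3, 1), (4, 3), (8, 36), (9, 33), (11, 2)] -> pick v4 -> 3
READ b @v9: history=[(1, 22), (2, 1), (5, 14), (6, 25), (7, 21), (10, 15), (12, 39)] -> pick v7 -> 21
v13: WRITE b=7  (b history now [(1, 22), (2, 1), (5, 14), (6, 25), (7, 21), (10, 15), (12, 39), (13, 7)])
v14: WRITE a=30  (a history now [(3, 1), (4, 3), (8, 36), (9, 33), (11, 2), (14, 30)])
READ b @v8: history=[(1, 22), (2, 1), (5, 14), (6, 25), (7, 21), (10, 15), (12, 39), (13, 7)] -> pick v7 -> 21
READ a @v5: history=[(3, 1), (4, 3), (8, 36), (9, 33), (11, 2), (14, 30)] -> pick v4 -> 3
v15: WRITE a=32  (a history now [(3, 1), (4, 3), (8, 36), (9, 33), (11, 2), (14, 30), (15, 32)])
v16: WRITE a=32  (a history now [(3, 1), (4, 3), (8, 36), (9, 33), (11, 2), (14, 30), (15, 32), (16, 32)])
READ b @v2: history=[(1, 22), (2, 1), (5, 14), (6, 25), (7, 21), (10, 15), (12, 39), (13, 7)] -> pick v2 -> 1
v17: WRITE b=22  (b history now [(1, 22), (2, 1), (5, 14), (6, 25), (7, 21), (10, 15), (12, 39), (13, 7), (17, 22)])
READ a @v4: history=[(3, 1), (4, 3), (8, 36), (9, 33), (11, 2), (14, 30), (15, 32), (16, 32)] -> pick v4 -> 3
v18: WRITE b=15  (b history now [(1, 22), (2, 1), (5, 14), (6, 25), (7, 21), (10, 15), (12, 39), (13, 7), (17, 22), (18, 15)])
v19: WRITE a=3  (a history now [(3, 1), (4, 3), (8, 36), (9, 33), (11, 2), (14, 30), (15, 32), (16, 32), (19, 3)])
Read results in order: ['3', '21', '21', '3', '1', '3']
NONE count = 0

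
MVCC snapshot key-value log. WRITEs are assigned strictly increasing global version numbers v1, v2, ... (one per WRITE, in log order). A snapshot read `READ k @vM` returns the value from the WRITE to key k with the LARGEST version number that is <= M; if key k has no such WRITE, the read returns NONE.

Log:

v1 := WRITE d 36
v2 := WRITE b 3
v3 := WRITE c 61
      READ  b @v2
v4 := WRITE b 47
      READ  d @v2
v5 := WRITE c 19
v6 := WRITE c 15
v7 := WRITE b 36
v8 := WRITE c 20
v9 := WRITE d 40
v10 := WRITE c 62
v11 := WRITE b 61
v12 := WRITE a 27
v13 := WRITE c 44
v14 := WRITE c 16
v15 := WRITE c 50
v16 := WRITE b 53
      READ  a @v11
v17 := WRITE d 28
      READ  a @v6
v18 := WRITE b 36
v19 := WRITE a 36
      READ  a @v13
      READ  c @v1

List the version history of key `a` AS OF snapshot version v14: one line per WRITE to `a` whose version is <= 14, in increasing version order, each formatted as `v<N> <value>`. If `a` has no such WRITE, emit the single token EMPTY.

Scan writes for key=a with version <= 14:
  v1 WRITE d 36 -> skip
  v2 WRITE b 3 -> skip
  v3 WRITE c 61 -> skip
  v4 WRITE b 47 -> skip
  v5 WRITE c 19 -> skip
  v6 WRITE c 15 -> skip
  v7 WRITE b 36 -> skip
  v8 WRITE c 20 -> skip
  v9 WRITE d 40 -> skip
  v10 WRITE c 62 -> skip
  v11 WRITE b 61 -> skip
  v12 WRITE a 27 -> keep
  v13 WRITE c 44 -> skip
  v14 WRITE c 16 -> skip
  v15 WRITE c 50 -> skip
  v16 WRITE b 53 -> skip
  v17 WRITE d 28 -> skip
  v18 WRITE b 36 -> skip
  v19 WRITE a 36 -> drop (> snap)
Collected: [(12, 27)]

Answer: v12 27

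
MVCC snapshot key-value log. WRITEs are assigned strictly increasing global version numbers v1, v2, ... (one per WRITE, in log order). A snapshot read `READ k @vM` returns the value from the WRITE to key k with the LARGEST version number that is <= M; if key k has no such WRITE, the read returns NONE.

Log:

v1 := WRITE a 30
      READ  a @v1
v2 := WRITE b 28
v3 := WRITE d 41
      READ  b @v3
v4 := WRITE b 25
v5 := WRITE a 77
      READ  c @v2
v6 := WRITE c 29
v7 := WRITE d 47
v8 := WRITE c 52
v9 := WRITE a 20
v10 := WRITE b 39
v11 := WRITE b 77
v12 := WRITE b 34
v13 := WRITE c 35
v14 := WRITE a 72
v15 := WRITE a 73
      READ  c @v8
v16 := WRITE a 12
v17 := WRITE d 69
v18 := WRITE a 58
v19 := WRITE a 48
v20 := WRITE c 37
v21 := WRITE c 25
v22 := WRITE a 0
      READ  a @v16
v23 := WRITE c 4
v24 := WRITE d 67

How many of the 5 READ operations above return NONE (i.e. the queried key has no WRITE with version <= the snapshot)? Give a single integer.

v1: WRITE a=30  (a history now [(1, 30)])
READ a @v1: history=[(1, 30)] -> pick v1 -> 30
v2: WRITE b=28  (b history now [(2, 28)])
v3: WRITE d=41  (d history now [(3, 41)])
READ b @v3: history=[(2, 28)] -> pick v2 -> 28
v4: WRITE b=25  (b history now [(2, 28), (4, 25)])
v5: WRITE a=77  (a history now [(1, 30), (5, 77)])
READ c @v2: history=[] -> no version <= 2 -> NONE
v6: WRITE c=29  (c history now [(6, 29)])
v7: WRITE d=47  (d history now [(3, 41), (7, 47)])
v8: WRITE c=52  (c history now [(6, 29), (8, 52)])
v9: WRITE a=20  (a history now [(1, 30), (5, 77), (9, 20)])
v10: WRITE b=39  (b history now [(2, 28), (4, 25), (10, 39)])
v11: WRITE b=77  (b history now [(2, 28), (4, 25), (10, 39), (11, 77)])
v12: WRITE b=34  (b history now [(2, 28), (4, 25), (10, 39), (11, 77), (12, 34)])
v13: WRITE c=35  (c history now [(6, 29), (8, 52), (13, 35)])
v14: WRITE a=72  (a history now [(1, 30), (5, 77), (9, 20), (14, 72)])
v15: WRITE a=73  (a history now [(1, 30), (5, 77), (9, 20), (14, 72), (15, 73)])
READ c @v8: history=[(6, 29), (8, 52), (13, 35)] -> pick v8 -> 52
v16: WRITE a=12  (a history now [(1, 30), (5, 77), (9, 20), (14, 72), (15, 73), (16, 12)])
v17: WRITE d=69  (d history now [(3, 41), (7, 47), (17, 69)])
v18: WRITE a=58  (a history now [(1, 30), (5, 77), (9, 20), (14, 72), (15, 73), (16, 12), (18, 58)])
v19: WRITE a=48  (a history now [(1, 30), (5, 77), (9, 20), (14, 72), (15, 73), (16, 12), (18, 58), (19, 48)])
v20: WRITE c=37  (c history now [(6, 29), (8, 52), (13, 35), (20, 37)])
v21: WRITE c=25  (c history now [(6, 29), (8, 52), (13, 35), (20, 37), (21, 25)])
v22: WRITE a=0  (a history now [(1, 30), (5, 77), (9, 20), (14, 72), (15, 73), (16, 12), (18, 58), (19, 48), (22, 0)])
READ a @v16: history=[(1, 30), (5, 77), (9, 20), (14, 72), (15, 73), (16, 12), (18, 58), (19, 48), (22, 0)] -> pick v16 -> 12
v23: WRITE c=4  (c history now [(6, 29), (8, 52), (13, 35), (20, 37), (21, 25), (23, 4)])
v24: WRITE d=67  (d history now [(3, 41), (7, 47), (17, 69), (24, 67)])
Read results in order: ['30', '28', 'NONE', '52', '12']
NONE count = 1

Answer: 1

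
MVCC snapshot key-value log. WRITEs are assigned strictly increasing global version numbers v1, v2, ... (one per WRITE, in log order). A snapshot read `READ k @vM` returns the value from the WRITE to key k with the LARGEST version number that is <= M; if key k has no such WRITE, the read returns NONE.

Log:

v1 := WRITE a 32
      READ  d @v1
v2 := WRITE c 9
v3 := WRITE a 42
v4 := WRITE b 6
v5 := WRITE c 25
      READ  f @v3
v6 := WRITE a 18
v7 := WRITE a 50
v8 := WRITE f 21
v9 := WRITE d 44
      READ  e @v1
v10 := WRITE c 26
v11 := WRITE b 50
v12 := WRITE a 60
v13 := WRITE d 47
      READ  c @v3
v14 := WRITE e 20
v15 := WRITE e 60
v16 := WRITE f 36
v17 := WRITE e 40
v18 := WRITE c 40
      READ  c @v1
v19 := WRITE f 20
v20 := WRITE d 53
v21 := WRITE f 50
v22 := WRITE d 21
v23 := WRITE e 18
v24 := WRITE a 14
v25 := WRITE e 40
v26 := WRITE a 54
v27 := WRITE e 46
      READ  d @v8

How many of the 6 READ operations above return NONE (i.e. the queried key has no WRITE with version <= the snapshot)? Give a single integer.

Answer: 5

Derivation:
v1: WRITE a=32  (a history now [(1, 32)])
READ d @v1: history=[] -> no version <= 1 -> NONE
v2: WRITE c=9  (c history now [(2, 9)])
v3: WRITE a=42  (a history now [(1, 32), (3, 42)])
v4: WRITE b=6  (b history now [(4, 6)])
v5: WRITE c=25  (c history now [(2, 9), (5, 25)])
READ f @v3: history=[] -> no version <= 3 -> NONE
v6: WRITE a=18  (a history now [(1, 32), (3, 42), (6, 18)])
v7: WRITE a=50  (a history now [(1, 32), (3, 42), (6, 18), (7, 50)])
v8: WRITE f=21  (f history now [(8, 21)])
v9: WRITE d=44  (d history now [(9, 44)])
READ e @v1: history=[] -> no version <= 1 -> NONE
v10: WRITE c=26  (c history now [(2, 9), (5, 25), (10, 26)])
v11: WRITE b=50  (b history now [(4, 6), (11, 50)])
v12: WRITE a=60  (a history now [(1, 32), (3, 42), (6, 18), (7, 50), (12, 60)])
v13: WRITE d=47  (d history now [(9, 44), (13, 47)])
READ c @v3: history=[(2, 9), (5, 25), (10, 26)] -> pick v2 -> 9
v14: WRITE e=20  (e history now [(14, 20)])
v15: WRITE e=60  (e history now [(14, 20), (15, 60)])
v16: WRITE f=36  (f history now [(8, 21), (16, 36)])
v17: WRITE e=40  (e history now [(14, 20), (15, 60), (17, 40)])
v18: WRITE c=40  (c history now [(2, 9), (5, 25), (10, 26), (18, 40)])
READ c @v1: history=[(2, 9), (5, 25), (10, 26), (18, 40)] -> no version <= 1 -> NONE
v19: WRITE f=20  (f history now [(8, 21), (16, 36), (19, 20)])
v20: WRITE d=53  (d history now [(9, 44), (13, 47), (20, 53)])
v21: WRITE f=50  (f history now [(8, 21), (16, 36), (19, 20), (21, 50)])
v22: WRITE d=21  (d history now [(9, 44), (13, 47), (20, 53), (22, 21)])
v23: WRITE e=18  (e history now [(14, 20), (15, 60), (17, 40), (23, 18)])
v24: WRITE a=14  (a history now [(1, 32), (3, 42), (6, 18), (7, 50), (12, 60), (24, 14)])
v25: WRITE e=40  (e history now [(14, 20), (15, 60), (17, 40), (23, 18), (25, 40)])
v26: WRITE a=54  (a history now [(1, 32), (3, 42), (6, 18), (7, 50), (12, 60), (24, 14), (26, 54)])
v27: WRITE e=46  (e history now [(14, 20), (15, 60), (17, 40), (23, 18), (25, 40), (27, 46)])
READ d @v8: history=[(9, 44), (13, 47), (20, 53), (22, 21)] -> no version <= 8 -> NONE
Read results in order: ['NONE', 'NONE', 'NONE', '9', 'NONE', 'NONE']
NONE count = 5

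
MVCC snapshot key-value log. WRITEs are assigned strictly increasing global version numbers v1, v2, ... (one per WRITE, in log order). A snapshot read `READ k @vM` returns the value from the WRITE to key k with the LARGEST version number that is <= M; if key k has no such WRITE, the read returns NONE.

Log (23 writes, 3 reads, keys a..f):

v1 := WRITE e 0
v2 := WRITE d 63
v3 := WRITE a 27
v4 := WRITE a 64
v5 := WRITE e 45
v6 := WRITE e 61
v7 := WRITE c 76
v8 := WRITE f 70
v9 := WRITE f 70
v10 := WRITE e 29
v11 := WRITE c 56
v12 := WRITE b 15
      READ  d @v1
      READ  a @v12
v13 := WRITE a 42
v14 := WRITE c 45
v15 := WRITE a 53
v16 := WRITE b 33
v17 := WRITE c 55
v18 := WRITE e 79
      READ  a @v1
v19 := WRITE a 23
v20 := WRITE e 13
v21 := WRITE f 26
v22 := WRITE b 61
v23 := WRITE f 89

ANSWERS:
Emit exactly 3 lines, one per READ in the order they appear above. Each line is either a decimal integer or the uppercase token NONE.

Answer: NONE
64
NONE

Derivation:
v1: WRITE e=0  (e history now [(1, 0)])
v2: WRITE d=63  (d history now [(2, 63)])
v3: WRITE a=27  (a history now [(3, 27)])
v4: WRITE a=64  (a history now [(3, 27), (4, 64)])
v5: WRITE e=45  (e history now [(1, 0), (5, 45)])
v6: WRITE e=61  (e history now [(1, 0), (5, 45), (6, 61)])
v7: WRITE c=76  (c history now [(7, 76)])
v8: WRITE f=70  (f history now [(8, 70)])
v9: WRITE f=70  (f history now [(8, 70), (9, 70)])
v10: WRITE e=29  (e history now [(1, 0), (5, 45), (6, 61), (10, 29)])
v11: WRITE c=56  (c history now [(7, 76), (11, 56)])
v12: WRITE b=15  (b history now [(12, 15)])
READ d @v1: history=[(2, 63)] -> no version <= 1 -> NONE
READ a @v12: history=[(3, 27), (4, 64)] -> pick v4 -> 64
v13: WRITE a=42  (a history now [(3, 27), (4, 64), (13, 42)])
v14: WRITE c=45  (c history now [(7, 76), (11, 56), (14, 45)])
v15: WRITE a=53  (a history now [(3, 27), (4, 64), (13, 42), (15, 53)])
v16: WRITE b=33  (b history now [(12, 15), (16, 33)])
v17: WRITE c=55  (c history now [(7, 76), (11, 56), (14, 45), (17, 55)])
v18: WRITE e=79  (e history now [(1, 0), (5, 45), (6, 61), (10, 29), (18, 79)])
READ a @v1: history=[(3, 27), (4, 64), (13, 42), (15, 53)] -> no version <= 1 -> NONE
v19: WRITE a=23  (a history now [(3, 27), (4, 64), (13, 42), (15, 53), (19, 23)])
v20: WRITE e=13  (e history now [(1, 0), (5, 45), (6, 61), (10, 29), (18, 79), (20, 13)])
v21: WRITE f=26  (f history now [(8, 70), (9, 70), (21, 26)])
v22: WRITE b=61  (b history now [(12, 15), (16, 33), (22, 61)])
v23: WRITE f=89  (f history now [(8, 70), (9, 70), (21, 26), (23, 89)])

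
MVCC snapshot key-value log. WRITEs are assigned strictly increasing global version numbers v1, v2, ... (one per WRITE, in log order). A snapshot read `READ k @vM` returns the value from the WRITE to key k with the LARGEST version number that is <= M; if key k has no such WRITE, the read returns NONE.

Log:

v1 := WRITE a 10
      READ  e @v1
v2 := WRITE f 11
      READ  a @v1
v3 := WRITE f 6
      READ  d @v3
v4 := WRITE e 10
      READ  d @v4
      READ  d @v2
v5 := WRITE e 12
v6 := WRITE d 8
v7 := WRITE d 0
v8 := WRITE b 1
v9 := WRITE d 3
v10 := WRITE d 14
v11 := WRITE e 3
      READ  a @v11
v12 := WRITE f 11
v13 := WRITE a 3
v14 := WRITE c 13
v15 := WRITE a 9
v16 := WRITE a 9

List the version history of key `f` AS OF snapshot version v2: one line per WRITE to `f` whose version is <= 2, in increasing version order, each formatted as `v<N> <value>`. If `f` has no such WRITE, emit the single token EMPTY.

Scan writes for key=f with version <= 2:
  v1 WRITE a 10 -> skip
  v2 WRITE f 11 -> keep
  v3 WRITE f 6 -> drop (> snap)
  v4 WRITE e 10 -> skip
  v5 WRITE e 12 -> skip
  v6 WRITE d 8 -> skip
  v7 WRITE d 0 -> skip
  v8 WRITE b 1 -> skip
  v9 WRITE d 3 -> skip
  v10 WRITE d 14 -> skip
  v11 WRITE e 3 -> skip
  v12 WRITE f 11 -> drop (> snap)
  v13 WRITE a 3 -> skip
  v14 WRITE c 13 -> skip
  v15 WRITE a 9 -> skip
  v16 WRITE a 9 -> skip
Collected: [(2, 11)]

Answer: v2 11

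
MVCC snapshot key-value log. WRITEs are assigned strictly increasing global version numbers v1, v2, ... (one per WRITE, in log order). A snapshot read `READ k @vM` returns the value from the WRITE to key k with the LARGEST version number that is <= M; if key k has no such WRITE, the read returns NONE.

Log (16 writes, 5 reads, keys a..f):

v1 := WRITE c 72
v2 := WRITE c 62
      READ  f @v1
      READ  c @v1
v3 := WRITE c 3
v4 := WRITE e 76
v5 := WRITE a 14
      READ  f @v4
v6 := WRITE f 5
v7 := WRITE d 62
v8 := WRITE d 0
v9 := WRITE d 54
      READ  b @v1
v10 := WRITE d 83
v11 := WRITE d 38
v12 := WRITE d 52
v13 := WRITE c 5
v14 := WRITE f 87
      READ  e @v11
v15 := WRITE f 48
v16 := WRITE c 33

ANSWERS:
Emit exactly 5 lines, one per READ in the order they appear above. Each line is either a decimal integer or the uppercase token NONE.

Answer: NONE
72
NONE
NONE
76

Derivation:
v1: WRITE c=72  (c history now [(1, 72)])
v2: WRITE c=62  (c history now [(1, 72), (2, 62)])
READ f @v1: history=[] -> no version <= 1 -> NONE
READ c @v1: history=[(1, 72), (2, 62)] -> pick v1 -> 72
v3: WRITE c=3  (c history now [(1, 72), (2, 62), (3, 3)])
v4: WRITE e=76  (e history now [(4, 76)])
v5: WRITE a=14  (a history now [(5, 14)])
READ f @v4: history=[] -> no version <= 4 -> NONE
v6: WRITE f=5  (f history now [(6, 5)])
v7: WRITE d=62  (d history now [(7, 62)])
v8: WRITE d=0  (d history now [(7, 62), (8, 0)])
v9: WRITE d=54  (d history now [(7, 62), (8, 0), (9, 54)])
READ b @v1: history=[] -> no version <= 1 -> NONE
v10: WRITE d=83  (d history now [(7, 62), (8, 0), (9, 54), (10, 83)])
v11: WRITE d=38  (d history now [(7, 62), (8, 0), (9, 54), (10, 83), (11, 38)])
v12: WRITE d=52  (d history now [(7, 62), (8, 0), (9, 54), (10, 83), (11, 38), (12, 52)])
v13: WRITE c=5  (c history now [(1, 72), (2, 62), (3, 3), (13, 5)])
v14: WRITE f=87  (f history now [(6, 5), (14, 87)])
READ e @v11: history=[(4, 76)] -> pick v4 -> 76
v15: WRITE f=48  (f history now [(6, 5), (14, 87), (15, 48)])
v16: WRITE c=33  (c history now [(1, 72), (2, 62), (3, 3), (13, 5), (16, 33)])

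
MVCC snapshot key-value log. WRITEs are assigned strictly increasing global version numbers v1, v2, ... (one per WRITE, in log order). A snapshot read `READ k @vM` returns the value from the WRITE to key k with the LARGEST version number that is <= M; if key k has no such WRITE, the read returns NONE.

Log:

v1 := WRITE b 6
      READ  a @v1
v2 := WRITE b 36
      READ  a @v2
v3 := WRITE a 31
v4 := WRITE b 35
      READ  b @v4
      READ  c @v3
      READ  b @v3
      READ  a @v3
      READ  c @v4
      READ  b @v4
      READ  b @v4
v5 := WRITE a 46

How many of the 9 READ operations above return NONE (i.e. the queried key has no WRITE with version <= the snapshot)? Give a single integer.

Answer: 4

Derivation:
v1: WRITE b=6  (b history now [(1, 6)])
READ a @v1: history=[] -> no version <= 1 -> NONE
v2: WRITE b=36  (b history now [(1, 6), (2, 36)])
READ a @v2: history=[] -> no version <= 2 -> NONE
v3: WRITE a=31  (a history now [(3, 31)])
v4: WRITE b=35  (b history now [(1, 6), (2, 36), (4, 35)])
READ b @v4: history=[(1, 6), (2, 36), (4, 35)] -> pick v4 -> 35
READ c @v3: history=[] -> no version <= 3 -> NONE
READ b @v3: history=[(1, 6), (2, 36), (4, 35)] -> pick v2 -> 36
READ a @v3: history=[(3, 31)] -> pick v3 -> 31
READ c @v4: history=[] -> no version <= 4 -> NONE
READ b @v4: history=[(1, 6), (2, 36), (4, 35)] -> pick v4 -> 35
READ b @v4: history=[(1, 6), (2, 36), (4, 35)] -> pick v4 -> 35
v5: WRITE a=46  (a history now [(3, 31), (5, 46)])
Read results in order: ['NONE', 'NONE', '35', 'NONE', '36', '31', 'NONE', '35', '35']
NONE count = 4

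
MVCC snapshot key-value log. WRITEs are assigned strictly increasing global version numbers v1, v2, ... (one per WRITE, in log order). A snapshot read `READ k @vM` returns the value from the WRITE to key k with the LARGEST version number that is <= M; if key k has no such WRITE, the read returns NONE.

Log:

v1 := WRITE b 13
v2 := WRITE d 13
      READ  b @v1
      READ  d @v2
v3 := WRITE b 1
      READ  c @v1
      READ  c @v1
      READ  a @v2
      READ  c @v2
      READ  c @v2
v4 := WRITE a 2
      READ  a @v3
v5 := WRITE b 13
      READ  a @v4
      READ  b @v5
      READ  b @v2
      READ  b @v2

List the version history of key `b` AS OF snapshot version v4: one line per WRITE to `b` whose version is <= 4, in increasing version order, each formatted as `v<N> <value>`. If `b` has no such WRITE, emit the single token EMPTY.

Answer: v1 13
v3 1

Derivation:
Scan writes for key=b with version <= 4:
  v1 WRITE b 13 -> keep
  v2 WRITE d 13 -> skip
  v3 WRITE b 1 -> keep
  v4 WRITE a 2 -> skip
  v5 WRITE b 13 -> drop (> snap)
Collected: [(1, 13), (3, 1)]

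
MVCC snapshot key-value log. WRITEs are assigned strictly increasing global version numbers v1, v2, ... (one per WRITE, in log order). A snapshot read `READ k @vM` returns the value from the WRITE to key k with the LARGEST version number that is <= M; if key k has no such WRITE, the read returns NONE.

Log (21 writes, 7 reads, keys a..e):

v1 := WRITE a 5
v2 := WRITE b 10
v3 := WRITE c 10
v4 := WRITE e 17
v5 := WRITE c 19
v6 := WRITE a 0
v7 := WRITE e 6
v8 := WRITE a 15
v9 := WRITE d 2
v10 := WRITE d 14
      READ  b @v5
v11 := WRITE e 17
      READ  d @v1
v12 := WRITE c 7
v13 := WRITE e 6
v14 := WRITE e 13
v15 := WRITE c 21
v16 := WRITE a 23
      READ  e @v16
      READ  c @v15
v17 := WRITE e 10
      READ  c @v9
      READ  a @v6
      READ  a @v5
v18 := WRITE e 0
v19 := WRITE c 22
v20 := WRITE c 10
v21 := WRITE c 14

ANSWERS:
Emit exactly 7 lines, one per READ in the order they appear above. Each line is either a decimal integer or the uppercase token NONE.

v1: WRITE a=5  (a history now [(1, 5)])
v2: WRITE b=10  (b history now [(2, 10)])
v3: WRITE c=10  (c history now [(3, 10)])
v4: WRITE e=17  (e history now [(4, 17)])
v5: WRITE c=19  (c history now [(3, 10), (5, 19)])
v6: WRITE a=0  (a history now [(1, 5), (6, 0)])
v7: WRITE e=6  (e history now [(4, 17), (7, 6)])
v8: WRITE a=15  (a history now [(1, 5), (6, 0), (8, 15)])
v9: WRITE d=2  (d history now [(9, 2)])
v10: WRITE d=14  (d history now [(9, 2), (10, 14)])
READ b @v5: history=[(2, 10)] -> pick v2 -> 10
v11: WRITE e=17  (e history now [(4, 17), (7, 6), (11, 17)])
READ d @v1: history=[(9, 2), (10, 14)] -> no version <= 1 -> NONE
v12: WRITE c=7  (c history now [(3, 10), (5, 19), (12, 7)])
v13: WRITE e=6  (e history now [(4, 17), (7, 6), (11, 17), (13, 6)])
v14: WRITE e=13  (e history now [(4, 17), (7, 6), (11, 17), (13, 6), (14, 13)])
v15: WRITE c=21  (c history now [(3, 10), (5, 19), (12, 7), (15, 21)])
v16: WRITE a=23  (a history now [(1, 5), (6, 0), (8, 15), (16, 23)])
READ e @v16: history=[(4, 17), (7, 6), (11, 17), (13, 6), (14, 13)] -> pick v14 -> 13
READ c @v15: history=[(3, 10), (5, 19), (12, 7), (15, 21)] -> pick v15 -> 21
v17: WRITE e=10  (e history now [(4, 17), (7, 6), (11, 17), (13, 6), (14, 13), (17, 10)])
READ c @v9: history=[(3, 10), (5, 19), (12, 7), (15, 21)] -> pick v5 -> 19
READ a @v6: history=[(1, 5), (6, 0), (8, 15), (16, 23)] -> pick v6 -> 0
READ a @v5: history=[(1, 5), (6, 0), (8, 15), (16, 23)] -> pick v1 -> 5
v18: WRITE e=0  (e history now [(4, 17), (7, 6), (11, 17), (13, 6), (14, 13), (17, 10), (18, 0)])
v19: WRITE c=22  (c history now [(3, 10), (5, 19), (12, 7), (15, 21), (19, 22)])
v20: WRITE c=10  (c history now [(3, 10), (5, 19), (12, 7), (15, 21), (19, 22), (20, 10)])
v21: WRITE c=14  (c history now [(3, 10), (5, 19), (12, 7), (15, 21), (19, 22), (20, 10), (21, 14)])

Answer: 10
NONE
13
21
19
0
5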